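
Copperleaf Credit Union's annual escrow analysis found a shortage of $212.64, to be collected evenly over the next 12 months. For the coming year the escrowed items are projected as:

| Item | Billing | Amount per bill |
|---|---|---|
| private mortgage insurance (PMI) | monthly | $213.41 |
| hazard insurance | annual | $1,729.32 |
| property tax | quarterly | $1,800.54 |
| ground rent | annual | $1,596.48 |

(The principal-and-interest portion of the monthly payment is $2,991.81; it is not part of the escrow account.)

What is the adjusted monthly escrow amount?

Private mortgage insurance (PMI): $213.41 × 12 = $2,560.92/yr
Hazard insurance: $1,729.32/yr
Property tax: $1,800.54 × 4 = $7,202.16/yr
Ground rent: $1,596.48/yr
Annual escrow total = $2,560.92 + $1,729.32 + $7,202.16 + $1,596.48 = $13,088.88
Monthly escrow = $13,088.88 / 12 = $1,090.74
Monthly shortage recovery: $212.64 ÷ 12 = $17.72
New monthly escrow = $1,090.74 + $17.72 = $1,108.46

$1,108.46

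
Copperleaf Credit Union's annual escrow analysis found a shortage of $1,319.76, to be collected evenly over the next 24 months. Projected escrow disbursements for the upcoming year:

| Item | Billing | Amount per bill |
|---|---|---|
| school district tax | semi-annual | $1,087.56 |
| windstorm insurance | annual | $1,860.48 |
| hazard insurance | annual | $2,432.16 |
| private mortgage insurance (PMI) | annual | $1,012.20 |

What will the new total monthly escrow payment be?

$678.32

School district tax = $1,087.56 × 2 = $2,175.12/yr
Windstorm insurance = $1,860.48/yr
Hazard insurance = $2,432.16/yr
Private mortgage insurance (PMI) = $1,012.20/yr
Annual escrow total = $7,479.96
Base monthly escrow = $7,479.96 / 12 = $623.33
Shortage per month = $1,319.76 ÷ 24 = $54.99
New monthly escrow = $623.33 + $54.99 = $678.32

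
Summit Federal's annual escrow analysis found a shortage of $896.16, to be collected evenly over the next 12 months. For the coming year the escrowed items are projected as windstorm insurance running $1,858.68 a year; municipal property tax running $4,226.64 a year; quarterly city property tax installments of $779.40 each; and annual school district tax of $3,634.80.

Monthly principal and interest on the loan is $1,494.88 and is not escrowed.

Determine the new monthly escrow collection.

$1,144.49

Windstorm insurance — $1,858.68 annually
Municipal property tax — $4,226.64 annually
City property tax — $779.40 × 4 = $3,117.60 annually
School district tax — $3,634.80 annually
Annual escrow total = $1,858.68 + $4,226.64 + $3,117.60 + $3,634.80 = $12,837.72
Monthly escrow = $12,837.72 / 12 = $1,069.81
Shortage spread = $896.16 / 12 = $74.68/mo
New monthly escrow = $1,069.81 + $74.68 = $1,144.49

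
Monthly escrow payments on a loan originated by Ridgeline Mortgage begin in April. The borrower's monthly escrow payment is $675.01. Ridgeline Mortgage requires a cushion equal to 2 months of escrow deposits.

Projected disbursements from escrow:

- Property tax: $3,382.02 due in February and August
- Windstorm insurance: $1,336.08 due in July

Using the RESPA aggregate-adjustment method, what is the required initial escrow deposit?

$2,693.07

Cushion = 2 × $675.01 = $1,350.02
Trial balance (start $0, +$675.01 each month, − disbursements):
  Apr: +$675.01 → $675.01
  May: +$675.01 → $1,350.02
  Jun: +$675.01 → $2,025.03
  Jul: +$675.01 − $1,336.08 → $1,363.96
  Aug: +$675.01 − $3,382.02 → -$1,343.05
  Sep: +$675.01 → -$668.04
  Oct: +$675.01 → $6.97
  Nov: +$675.01 → $681.98
  Dec: +$675.01 → $1,356.99
  Jan: +$675.01 → $2,032.00
  Feb: +$675.01 − $3,382.02 → -$675.01
  Mar: +$675.01 → $0.00
Lowest trial balance = -$1,343.05 (Aug)
Initial deposit = cushion − low point = $1,350.02 − (-$1,343.05) = $2,693.07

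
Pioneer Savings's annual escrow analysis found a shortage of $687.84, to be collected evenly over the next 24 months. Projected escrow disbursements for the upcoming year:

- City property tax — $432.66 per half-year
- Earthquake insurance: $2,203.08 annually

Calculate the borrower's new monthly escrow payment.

$284.36

City property tax = $432.66 × 2 = $865.32
Earthquake insurance = $2,203.08
Annual escrow total = $865.32 + $2,203.08 = $3,068.40
Monthly escrow = $3,068.40 / 12 = $255.70
Shortage spread = $687.84 / 24 = $28.66/mo
New monthly escrow = $255.70 + $28.66 = $284.36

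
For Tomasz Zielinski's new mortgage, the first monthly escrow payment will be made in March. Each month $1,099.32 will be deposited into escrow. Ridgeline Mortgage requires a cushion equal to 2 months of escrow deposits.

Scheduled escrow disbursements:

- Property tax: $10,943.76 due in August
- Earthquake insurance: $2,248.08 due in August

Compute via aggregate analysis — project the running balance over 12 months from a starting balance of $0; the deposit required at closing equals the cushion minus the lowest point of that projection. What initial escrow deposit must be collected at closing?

$8,794.56

Cushion = 2 × $1,099.32 = $2,198.64
Trial balance (start $0, +$1,099.32 each month, − disbursements):
  Mar: +$1,099.32 → $1,099.32
  Apr: +$1,099.32 → $2,198.64
  May: +$1,099.32 → $3,297.96
  Jun: +$1,099.32 → $4,397.28
  Jul: +$1,099.32 → $5,496.60
  Aug: +$1,099.32 − $13,191.84 → -$6,595.92
  Sep: +$1,099.32 → -$5,496.60
  Oct: +$1,099.32 → -$4,397.28
  Nov: +$1,099.32 → -$3,297.96
  Dec: +$1,099.32 → -$2,198.64
  Jan: +$1,099.32 → -$1,099.32
  Feb: +$1,099.32 → $0.00
Lowest trial balance = -$6,595.92 (Aug)
Initial deposit = cushion − low point = $2,198.64 − (-$6,595.92) = $8,794.56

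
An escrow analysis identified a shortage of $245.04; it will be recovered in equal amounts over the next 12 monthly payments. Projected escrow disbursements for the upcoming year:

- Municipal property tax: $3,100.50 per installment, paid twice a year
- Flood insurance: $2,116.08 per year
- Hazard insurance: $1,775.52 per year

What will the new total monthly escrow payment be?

$861.47

Municipal property tax — $3,100.50 × 2 = $6,201.00/yr
Flood insurance — $2,116.08/yr
Hazard insurance — $1,775.52/yr
Annual escrow total = $6,201.00 + $2,116.08 + $1,775.52 = $10,092.60
Per month = $10,092.60 ÷ 12 = $841.05
Shortage per month = $245.04 / 12 = $20.42
Adjusted monthly = $841.05 + $20.42 = $861.47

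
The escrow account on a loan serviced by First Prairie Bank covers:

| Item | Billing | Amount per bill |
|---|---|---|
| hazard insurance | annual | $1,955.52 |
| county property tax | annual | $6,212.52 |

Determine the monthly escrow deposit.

Hazard insurance — $1,955.52 per year
County property tax — $6,212.52 per year
Yearly total = $1,955.52 + $6,212.52 = $8,168.04
Base monthly escrow = $8,168.04 ÷ 12 = $680.67

$680.67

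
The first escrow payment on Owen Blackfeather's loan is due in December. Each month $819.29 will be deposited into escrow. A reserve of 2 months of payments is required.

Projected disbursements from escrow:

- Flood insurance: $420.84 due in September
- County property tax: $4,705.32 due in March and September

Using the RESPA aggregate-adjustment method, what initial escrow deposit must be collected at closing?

$3,277.16

Cushion = 2 × $819.29 = $1,638.58
Trial balance (start $0, +$819.29 each month, − disbursements):
  Dec: +$819.29 → $819.29
  Jan: +$819.29 → $1,638.58
  Feb: +$819.29 → $2,457.87
  Mar: +$819.29 − $4,705.32 → -$1,428.16
  Apr: +$819.29 → -$608.87
  May: +$819.29 → $210.42
  Jun: +$819.29 → $1,029.71
  Jul: +$819.29 → $1,849.00
  Aug: +$819.29 → $2,668.29
  Sep: +$819.29 − $5,126.16 → -$1,638.58
  Oct: +$819.29 → -$819.29
  Nov: +$819.29 → $0.00
Lowest trial balance = -$1,638.58 (Sep)
Initial deposit = cushion − low point = $1,638.58 − (-$1,638.58) = $3,277.16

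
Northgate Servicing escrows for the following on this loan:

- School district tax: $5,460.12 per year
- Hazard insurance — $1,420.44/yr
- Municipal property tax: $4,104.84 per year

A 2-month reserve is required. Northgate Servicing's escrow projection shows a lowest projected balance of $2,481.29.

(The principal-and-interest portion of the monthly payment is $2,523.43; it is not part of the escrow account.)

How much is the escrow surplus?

School district tax — $5,460.12/yr
Hazard insurance — $1,420.44/yr
Municipal property tax — $4,104.84/yr
Total annual escrow = $10,985.40
Per month = $10,985.40 ÷ 12 = $915.45
Cushion = 2 × $915.45 = $1,830.90
Surplus = $2,481.29 − $1,830.90 = $650.39

$650.39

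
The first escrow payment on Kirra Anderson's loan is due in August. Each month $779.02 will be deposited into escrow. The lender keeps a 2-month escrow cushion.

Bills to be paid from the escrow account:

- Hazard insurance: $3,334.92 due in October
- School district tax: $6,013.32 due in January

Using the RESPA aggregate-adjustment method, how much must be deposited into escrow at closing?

$6,232.16

Cushion = 2 × $779.02 = $1,558.04
Trial balance (start $0, +$779.02 each month, − disbursements):
  Aug: +$779.02 → $779.02
  Sep: +$779.02 → $1,558.04
  Oct: +$779.02 − $3,334.92 → -$997.86
  Nov: +$779.02 → -$218.84
  Dec: +$779.02 → $560.18
  Jan: +$779.02 − $6,013.32 → -$4,674.12
  Feb: +$779.02 → -$3,895.10
  Mar: +$779.02 → -$3,116.08
  Apr: +$779.02 → -$2,337.06
  May: +$779.02 → -$1,558.04
  Jun: +$779.02 → -$779.02
  Jul: +$779.02 → $0.00
Lowest trial balance = -$4,674.12 (Jan)
Initial deposit = cushion − low point = $1,558.04 − (-$4,674.12) = $6,232.16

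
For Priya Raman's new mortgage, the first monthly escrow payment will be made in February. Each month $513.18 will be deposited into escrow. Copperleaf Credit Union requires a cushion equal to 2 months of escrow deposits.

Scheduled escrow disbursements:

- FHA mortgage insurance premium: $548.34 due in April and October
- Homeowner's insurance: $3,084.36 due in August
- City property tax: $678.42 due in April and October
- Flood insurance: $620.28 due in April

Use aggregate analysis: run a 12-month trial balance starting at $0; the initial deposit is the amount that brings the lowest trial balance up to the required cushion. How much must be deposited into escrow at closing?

Cushion = 2 × $513.18 = $1,026.36
Trial balance (start $0, +$513.18 each month, − disbursements):
  Feb: +$513.18 → $513.18
  Mar: +$513.18 → $1,026.36
  Apr: +$513.18 − $1,847.04 → -$307.50
  May: +$513.18 → $205.68
  Jun: +$513.18 → $718.86
  Jul: +$513.18 → $1,232.04
  Aug: +$513.18 − $3,084.36 → -$1,339.14
  Sep: +$513.18 → -$825.96
  Oct: +$513.18 − $1,226.76 → -$1,539.54
  Nov: +$513.18 → -$1,026.36
  Dec: +$513.18 → -$513.18
  Jan: +$513.18 → $0.00
Lowest trial balance = -$1,539.54 (Oct)
Initial deposit = cushion − low point = $1,026.36 − (-$1,539.54) = $2,565.90

$2,565.90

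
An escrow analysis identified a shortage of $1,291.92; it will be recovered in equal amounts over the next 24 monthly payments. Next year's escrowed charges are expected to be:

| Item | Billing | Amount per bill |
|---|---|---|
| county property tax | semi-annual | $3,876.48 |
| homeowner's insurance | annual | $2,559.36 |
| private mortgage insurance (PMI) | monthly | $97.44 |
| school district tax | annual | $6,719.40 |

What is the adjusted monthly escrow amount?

$1,570.58

County property tax: $3,876.48 × 2 = $7,752.96 per year
Homeowner's insurance: $2,559.36 per year
Private mortgage insurance (PMI): $97.44 × 12 = $1,169.28 per year
School district tax: $6,719.40 per year
Yearly total = $18,201.00
Monthly = $18,201.00 / 12 = $1,516.75
Monthly shortage recovery: $1,291.92 ÷ 24 = $53.83
Adjusted monthly = $1,516.75 + $53.83 = $1,570.58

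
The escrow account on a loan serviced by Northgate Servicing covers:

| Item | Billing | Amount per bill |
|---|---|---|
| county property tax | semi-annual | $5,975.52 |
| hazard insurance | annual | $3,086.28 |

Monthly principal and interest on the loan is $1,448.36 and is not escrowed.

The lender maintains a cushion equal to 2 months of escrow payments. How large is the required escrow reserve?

County property tax — $5,975.52 × 2 = $11,951.04 per year
Hazard insurance — $3,086.28 per year
Yearly total = $15,037.32
Base monthly escrow = $15,037.32 / 12 = $1,253.11
Cushion = 2 × $1,253.11 = $2,506.22

$2,506.22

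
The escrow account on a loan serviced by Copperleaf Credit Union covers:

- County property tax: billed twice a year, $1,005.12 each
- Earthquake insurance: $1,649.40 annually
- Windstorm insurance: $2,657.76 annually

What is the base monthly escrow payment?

County property tax: $1,005.12 × 2 = $2,010.24 annually
Earthquake insurance: $1,649.40 annually
Windstorm insurance: $2,657.76 annually
Annual escrow total = $2,010.24 + $1,649.40 + $2,657.76 = $6,317.40
Monthly = $6,317.40 / 12 = $526.45

$526.45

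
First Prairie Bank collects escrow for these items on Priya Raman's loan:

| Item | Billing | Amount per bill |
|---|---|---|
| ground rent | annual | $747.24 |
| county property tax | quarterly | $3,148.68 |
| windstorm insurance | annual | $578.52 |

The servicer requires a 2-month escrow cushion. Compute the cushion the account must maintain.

Ground rent: $747.24
County property tax: $3,148.68 × 4 = $12,594.72
Windstorm insurance: $578.52
Yearly total = $13,920.48
Per month = $13,920.48 ÷ 12 = $1,160.04
Required cushion = 2 × $1,160.04 = $2,320.08

$2,320.08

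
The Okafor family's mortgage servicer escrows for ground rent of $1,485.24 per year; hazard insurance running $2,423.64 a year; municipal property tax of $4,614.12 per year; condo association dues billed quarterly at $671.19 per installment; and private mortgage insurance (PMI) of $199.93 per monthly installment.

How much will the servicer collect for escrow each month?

Ground rent: $1,485.24 annually
Hazard insurance: $2,423.64 annually
Municipal property tax: $4,614.12 annually
Condo association dues: $671.19 × 4 = $2,684.76 annually
Private mortgage insurance (PMI): $199.93 × 12 = $2,399.16 annually
Total annual escrow = $1,485.24 + $2,423.64 + $4,614.12 + $2,684.76 + $2,399.16 = $13,606.92
Base monthly escrow = $13,606.92 / 12 = $1,133.91

$1,133.91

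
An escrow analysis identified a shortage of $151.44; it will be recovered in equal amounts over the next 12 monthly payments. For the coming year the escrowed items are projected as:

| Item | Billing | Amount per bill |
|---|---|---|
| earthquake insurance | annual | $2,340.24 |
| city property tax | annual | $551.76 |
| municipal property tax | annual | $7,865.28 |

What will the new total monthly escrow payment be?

Earthquake insurance — $2,340.24 per year
City property tax — $551.76 per year
Municipal property tax — $7,865.28 per year
Total annual escrow = $10,757.28
Base monthly escrow = $10,757.28 ÷ 12 = $896.44
Shortage per month = $151.44 ÷ 12 = $12.62
Adjusted monthly = $896.44 + $12.62 = $909.06

$909.06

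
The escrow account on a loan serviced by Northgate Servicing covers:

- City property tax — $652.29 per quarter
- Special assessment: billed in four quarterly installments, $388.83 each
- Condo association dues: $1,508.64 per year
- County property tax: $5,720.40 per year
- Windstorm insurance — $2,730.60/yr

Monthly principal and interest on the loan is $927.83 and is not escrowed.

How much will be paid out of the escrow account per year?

City property tax: $652.29 × 4 = $2,609.16 per year
Special assessment: $388.83 × 4 = $1,555.32 per year
Condo association dues: $1,508.64 per year
County property tax: $5,720.40 per year
Windstorm insurance: $2,730.60 per year
Combined annual = $2,609.16 + $1,555.32 + $1,508.64 + $5,720.40 + $2,730.60 = $14,124.12

$14,124.12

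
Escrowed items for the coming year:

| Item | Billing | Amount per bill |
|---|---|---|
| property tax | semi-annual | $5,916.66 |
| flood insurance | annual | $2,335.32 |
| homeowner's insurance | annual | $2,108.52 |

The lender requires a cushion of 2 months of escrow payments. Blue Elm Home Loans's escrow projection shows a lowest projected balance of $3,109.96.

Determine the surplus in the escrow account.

Property tax: $5,916.66 × 2 = $11,833.32
Flood insurance: $2,335.32
Homeowner's insurance: $2,108.52
Combined annual = $11,833.32 + $2,335.32 + $2,108.52 = $16,277.16
Per month = $16,277.16 ÷ 12 = $1,356.43
Required cushion = 2 × $1,356.43 = $2,712.86
Excess over cushion: $3,109.96 − $2,712.86 = $397.10

$397.10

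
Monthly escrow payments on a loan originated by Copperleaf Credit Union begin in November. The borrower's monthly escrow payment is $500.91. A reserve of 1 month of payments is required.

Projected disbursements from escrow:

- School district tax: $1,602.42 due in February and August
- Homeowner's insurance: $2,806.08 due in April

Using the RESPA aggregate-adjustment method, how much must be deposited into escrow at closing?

$1,903.95

Cushion = 1 × $500.91 = $500.91
Trial balance (start $0, +$500.91 each month, − disbursements):
  Nov: +$500.91 → $500.91
  Dec: +$500.91 → $1,001.82
  Jan: +$500.91 → $1,502.73
  Feb: +$500.91 − $1,602.42 → $401.22
  Mar: +$500.91 → $902.13
  Apr: +$500.91 − $2,806.08 → -$1,403.04
  May: +$500.91 → -$902.13
  Jun: +$500.91 → -$401.22
  Jul: +$500.91 → $99.69
  Aug: +$500.91 − $1,602.42 → -$1,001.82
  Sep: +$500.91 → -$500.91
  Oct: +$500.91 → $0.00
Lowest trial balance = -$1,403.04 (Apr)
Initial deposit = cushion − low point = $500.91 − (-$1,403.04) = $1,903.95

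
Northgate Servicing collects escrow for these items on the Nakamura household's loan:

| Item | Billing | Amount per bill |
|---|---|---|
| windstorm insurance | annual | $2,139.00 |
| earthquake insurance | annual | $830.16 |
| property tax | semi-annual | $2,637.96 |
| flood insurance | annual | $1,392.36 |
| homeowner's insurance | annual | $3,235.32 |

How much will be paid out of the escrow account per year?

Windstorm insurance = $2,139.00 per year
Earthquake insurance = $830.16 per year
Property tax = $2,637.96 × 2 = $5,275.92 per year
Flood insurance = $1,392.36 per year
Homeowner's insurance = $3,235.32 per year
Total annual escrow = $12,872.76

$12,872.76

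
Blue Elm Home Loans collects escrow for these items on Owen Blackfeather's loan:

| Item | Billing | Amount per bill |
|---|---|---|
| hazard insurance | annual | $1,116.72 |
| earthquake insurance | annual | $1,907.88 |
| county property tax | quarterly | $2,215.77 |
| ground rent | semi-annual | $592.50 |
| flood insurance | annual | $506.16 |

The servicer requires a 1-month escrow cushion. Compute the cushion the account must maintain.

$1,131.57

Hazard insurance: $1,116.72 annually
Earthquake insurance: $1,907.88 annually
County property tax: $2,215.77 × 4 = $8,863.08 annually
Ground rent: $592.50 × 2 = $1,185.00 annually
Flood insurance: $506.16 annually
Total annual escrow = $1,116.72 + $1,907.88 + $8,863.08 + $1,185.00 + $506.16 = $13,578.84
Per month = $13,578.84 / 12 = $1,131.57
Required cushion = 1 × $1,131.57 = $1,131.57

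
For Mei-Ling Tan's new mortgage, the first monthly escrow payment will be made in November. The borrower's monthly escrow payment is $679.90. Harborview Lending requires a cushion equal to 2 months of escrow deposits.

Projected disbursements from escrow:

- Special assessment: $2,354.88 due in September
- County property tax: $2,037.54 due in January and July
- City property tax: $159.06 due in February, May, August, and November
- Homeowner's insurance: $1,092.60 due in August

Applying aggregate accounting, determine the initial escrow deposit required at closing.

$2,039.70

Cushion = 2 × $679.90 = $1,359.80
Trial balance (start $0, +$679.90 each month, − disbursements):
  Nov: +$679.90 − $159.06 → $520.84
  Dec: +$679.90 → $1,200.74
  Jan: +$679.90 − $2,037.54 → -$156.90
  Feb: +$679.90 − $159.06 → $363.94
  Mar: +$679.90 → $1,043.84
  Apr: +$679.90 → $1,723.74
  May: +$679.90 − $159.06 → $2,244.58
  Jun: +$679.90 → $2,924.48
  Jul: +$679.90 − $2,037.54 → $1,566.84
  Aug: +$679.90 − $1,251.66 → $995.08
  Sep: +$679.90 − $2,354.88 → -$679.90
  Oct: +$679.90 → $0.00
Lowest trial balance = -$679.90 (Sep)
Initial deposit = cushion − low point = $1,359.80 − (-$679.90) = $2,039.70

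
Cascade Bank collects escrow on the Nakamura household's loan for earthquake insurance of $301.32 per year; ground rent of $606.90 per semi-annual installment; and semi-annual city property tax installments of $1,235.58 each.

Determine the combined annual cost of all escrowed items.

$3,986.28

Earthquake insurance = $301.32 per year
Ground rent = $606.90 × 2 = $1,213.80 per year
City property tax = $1,235.58 × 2 = $2,471.16 per year
Total per year = $301.32 + $1,213.80 + $2,471.16 = $3,986.28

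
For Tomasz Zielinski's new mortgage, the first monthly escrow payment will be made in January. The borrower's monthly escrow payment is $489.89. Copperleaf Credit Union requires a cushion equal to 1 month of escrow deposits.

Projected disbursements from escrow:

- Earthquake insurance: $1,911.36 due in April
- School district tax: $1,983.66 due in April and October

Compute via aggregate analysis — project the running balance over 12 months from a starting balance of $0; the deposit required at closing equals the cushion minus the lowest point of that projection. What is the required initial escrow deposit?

$2,425.35

Cushion = 1 × $489.89 = $489.89
Trial balance (start $0, +$489.89 each month, − disbursements):
  Jan: +$489.89 → $489.89
  Feb: +$489.89 → $979.78
  Mar: +$489.89 → $1,469.67
  Apr: +$489.89 − $3,895.02 → -$1,935.46
  May: +$489.89 → -$1,445.57
  Jun: +$489.89 → -$955.68
  Jul: +$489.89 → -$465.79
  Aug: +$489.89 → $24.10
  Sep: +$489.89 → $513.99
  Oct: +$489.89 − $1,983.66 → -$979.78
  Nov: +$489.89 → -$489.89
  Dec: +$489.89 → $0.00
Lowest trial balance = -$1,935.46 (Apr)
Initial deposit = cushion − low point = $489.89 − (-$1,935.46) = $2,425.35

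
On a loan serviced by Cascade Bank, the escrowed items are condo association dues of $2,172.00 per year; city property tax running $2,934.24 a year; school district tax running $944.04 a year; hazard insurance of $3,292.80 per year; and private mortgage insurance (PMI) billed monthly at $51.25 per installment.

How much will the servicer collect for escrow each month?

$829.84

Condo association dues: $2,172.00 annually
City property tax: $2,934.24 annually
School district tax: $944.04 annually
Hazard insurance: $3,292.80 annually
Private mortgage insurance (PMI): $51.25 × 12 = $615.00 annually
Total per year = $2,172.00 + $2,934.24 + $944.04 + $3,292.80 + $615.00 = $9,958.08
Monthly escrow = $9,958.08 / 12 = $829.84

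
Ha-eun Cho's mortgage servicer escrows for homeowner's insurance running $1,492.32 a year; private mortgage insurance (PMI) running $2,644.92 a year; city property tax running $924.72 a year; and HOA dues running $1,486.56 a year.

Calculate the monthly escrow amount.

$545.71

Homeowner's insurance — $1,492.32 per year
Private mortgage insurance (PMI) — $2,644.92 per year
City property tax — $924.72 per year
HOA dues — $1,486.56 per year
Annual escrow total = $1,492.32 + $2,644.92 + $924.72 + $1,486.56 = $6,548.52
Monthly escrow = $6,548.52 / 12 = $545.71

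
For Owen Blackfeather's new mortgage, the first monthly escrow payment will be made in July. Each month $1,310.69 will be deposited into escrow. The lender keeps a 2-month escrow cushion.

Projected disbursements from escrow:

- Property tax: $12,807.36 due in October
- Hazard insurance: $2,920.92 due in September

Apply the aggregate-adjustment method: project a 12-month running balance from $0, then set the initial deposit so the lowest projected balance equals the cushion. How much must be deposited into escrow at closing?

Cushion = 2 × $1,310.69 = $2,621.38
Trial balance (start $0, +$1,310.69 each month, − disbursements):
  Jul: +$1,310.69 → $1,310.69
  Aug: +$1,310.69 → $2,621.38
  Sep: +$1,310.69 − $2,920.92 → $1,011.15
  Oct: +$1,310.69 − $12,807.36 → -$10,485.52
  Nov: +$1,310.69 → -$9,174.83
  Dec: +$1,310.69 → -$7,864.14
  Jan: +$1,310.69 → -$6,553.45
  Feb: +$1,310.69 → -$5,242.76
  Mar: +$1,310.69 → -$3,932.07
  Apr: +$1,310.69 → -$2,621.38
  May: +$1,310.69 → -$1,310.69
  Jun: +$1,310.69 → $0.00
Lowest trial balance = -$10,485.52 (Oct)
Initial deposit = cushion − low point = $2,621.38 − (-$10,485.52) = $13,106.90

$13,106.90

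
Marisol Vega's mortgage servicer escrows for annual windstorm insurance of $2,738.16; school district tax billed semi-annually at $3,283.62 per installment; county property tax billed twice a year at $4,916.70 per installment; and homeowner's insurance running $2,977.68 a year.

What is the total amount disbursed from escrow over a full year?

Windstorm insurance — $2,738.16 annually
School district tax — $3,283.62 × 2 = $6,567.24 annually
County property tax — $4,916.70 × 2 = $9,833.40 annually
Homeowner's insurance — $2,977.68 annually
Total per year = $2,738.16 + $6,567.24 + $9,833.40 + $2,977.68 = $22,116.48

$22,116.48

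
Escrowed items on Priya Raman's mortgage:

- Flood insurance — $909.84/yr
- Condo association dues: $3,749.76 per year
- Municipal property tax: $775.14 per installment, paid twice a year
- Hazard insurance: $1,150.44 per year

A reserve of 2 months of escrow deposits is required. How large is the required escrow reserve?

Flood insurance: $909.84
Condo association dues: $3,749.76
Municipal property tax: $775.14 × 2 = $1,550.28
Hazard insurance: $1,150.44
Total per year = $7,360.32
Per month = $7,360.32 ÷ 12 = $613.36
Cushion = 2 × $613.36 = $1,226.72

$1,226.72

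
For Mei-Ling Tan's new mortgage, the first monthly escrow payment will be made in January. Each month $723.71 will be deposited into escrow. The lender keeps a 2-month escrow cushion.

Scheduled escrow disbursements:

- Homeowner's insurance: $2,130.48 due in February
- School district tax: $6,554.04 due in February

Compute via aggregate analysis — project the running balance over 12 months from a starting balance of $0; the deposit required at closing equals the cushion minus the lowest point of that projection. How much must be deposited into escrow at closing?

Cushion = 2 × $723.71 = $1,447.42
Trial balance (start $0, +$723.71 each month, − disbursements):
  Jan: +$723.71 → $723.71
  Feb: +$723.71 − $8,684.52 → -$7,237.10
  Mar: +$723.71 → -$6,513.39
  Apr: +$723.71 → -$5,789.68
  May: +$723.71 → -$5,065.97
  Jun: +$723.71 → -$4,342.26
  Jul: +$723.71 → -$3,618.55
  Aug: +$723.71 → -$2,894.84
  Sep: +$723.71 → -$2,171.13
  Oct: +$723.71 → -$1,447.42
  Nov: +$723.71 → -$723.71
  Dec: +$723.71 → $0.00
Lowest trial balance = -$7,237.10 (Feb)
Initial deposit = cushion − low point = $1,447.42 − (-$7,237.10) = $8,684.52

$8,684.52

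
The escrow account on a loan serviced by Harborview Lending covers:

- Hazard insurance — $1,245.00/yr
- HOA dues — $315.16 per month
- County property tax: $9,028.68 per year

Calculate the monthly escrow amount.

Hazard insurance — $1,245.00/yr
HOA dues — $315.16 × 12 = $3,781.92/yr
County property tax — $9,028.68/yr
Total annual escrow = $1,245.00 + $3,781.92 + $9,028.68 = $14,055.60
Base monthly escrow = $14,055.60 ÷ 12 = $1,171.30

$1,171.30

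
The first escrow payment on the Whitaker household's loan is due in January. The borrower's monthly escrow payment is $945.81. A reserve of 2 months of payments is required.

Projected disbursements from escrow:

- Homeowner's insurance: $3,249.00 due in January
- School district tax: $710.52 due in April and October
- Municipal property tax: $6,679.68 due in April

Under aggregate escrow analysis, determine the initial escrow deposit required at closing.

Cushion = 2 × $945.81 = $1,891.62
Trial balance (start $0, +$945.81 each month, − disbursements):
  Jan: +$945.81 − $3,249.00 → -$2,303.19
  Feb: +$945.81 → -$1,357.38
  Mar: +$945.81 → -$411.57
  Apr: +$945.81 − $7,390.20 → -$6,855.96
  May: +$945.81 → -$5,910.15
  Jun: +$945.81 → -$4,964.34
  Jul: +$945.81 → -$4,018.53
  Aug: +$945.81 → -$3,072.72
  Sep: +$945.81 → -$2,126.91
  Oct: +$945.81 − $710.52 → -$1,891.62
  Nov: +$945.81 → -$945.81
  Dec: +$945.81 → $0.00
Lowest trial balance = -$6,855.96 (Apr)
Initial deposit = cushion − low point = $1,891.62 − (-$6,855.96) = $8,747.58

$8,747.58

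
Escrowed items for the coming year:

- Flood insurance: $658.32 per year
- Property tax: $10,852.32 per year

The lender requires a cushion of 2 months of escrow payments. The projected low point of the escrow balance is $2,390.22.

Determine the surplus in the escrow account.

Flood insurance = $658.32 annually
Property tax = $10,852.32 annually
Yearly total = $658.32 + $10,852.32 = $11,510.64
Monthly escrow = $11,510.64 / 12 = $959.22
Required cushion = 2 × $959.22 = $1,918.44
Excess over cushion: $2,390.22 − $1,918.44 = $471.78

$471.78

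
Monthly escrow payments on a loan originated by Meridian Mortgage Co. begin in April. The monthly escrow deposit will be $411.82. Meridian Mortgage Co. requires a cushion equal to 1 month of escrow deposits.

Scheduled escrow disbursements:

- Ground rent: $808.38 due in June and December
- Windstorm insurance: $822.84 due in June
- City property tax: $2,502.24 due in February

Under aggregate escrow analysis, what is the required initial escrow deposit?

$823.64

Cushion = 1 × $411.82 = $411.82
Trial balance (start $0, +$411.82 each month, − disbursements):
  Apr: +$411.82 → $411.82
  May: +$411.82 → $823.64
  Jun: +$411.82 − $1,631.22 → -$395.76
  Jul: +$411.82 → $16.06
  Aug: +$411.82 → $427.88
  Sep: +$411.82 → $839.70
  Oct: +$411.82 → $1,251.52
  Nov: +$411.82 → $1,663.34
  Dec: +$411.82 − $808.38 → $1,266.78
  Jan: +$411.82 → $1,678.60
  Feb: +$411.82 − $2,502.24 → -$411.82
  Mar: +$411.82 → $0.00
Lowest trial balance = -$411.82 (Feb)
Initial deposit = cushion − low point = $411.82 − (-$411.82) = $823.64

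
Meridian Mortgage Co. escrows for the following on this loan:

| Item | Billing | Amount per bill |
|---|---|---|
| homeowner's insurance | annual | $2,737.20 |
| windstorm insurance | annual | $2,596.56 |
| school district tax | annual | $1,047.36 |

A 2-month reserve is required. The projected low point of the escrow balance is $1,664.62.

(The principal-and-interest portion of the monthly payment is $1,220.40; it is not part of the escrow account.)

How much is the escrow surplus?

$601.10

Homeowner's insurance — $2,737.20 annually
Windstorm insurance — $2,596.56 annually
School district tax — $1,047.36 annually
Combined annual = $2,737.20 + $2,596.56 + $1,047.36 = $6,381.12
Per month = $6,381.12 / 12 = $531.76
Required reserve = 2 × $531.76 = $1,063.52
Surplus = $1,664.62 − $1,063.52 = $601.10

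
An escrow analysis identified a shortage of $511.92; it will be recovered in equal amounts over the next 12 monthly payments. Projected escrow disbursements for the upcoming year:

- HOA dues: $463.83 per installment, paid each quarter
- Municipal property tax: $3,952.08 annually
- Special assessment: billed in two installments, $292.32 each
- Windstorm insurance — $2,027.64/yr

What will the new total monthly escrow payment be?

HOA dues — $463.83 × 4 = $1,855.32 per year
Municipal property tax — $3,952.08 per year
Special assessment — $292.32 × 2 = $584.64 per year
Windstorm insurance — $2,027.64 per year
Combined annual = $1,855.32 + $3,952.08 + $584.64 + $2,027.64 = $8,419.68
Monthly escrow = $8,419.68 / 12 = $701.64
Monthly shortage recovery: $511.92 ÷ 12 = $42.66
New monthly escrow = $701.64 + $42.66 = $744.30

$744.30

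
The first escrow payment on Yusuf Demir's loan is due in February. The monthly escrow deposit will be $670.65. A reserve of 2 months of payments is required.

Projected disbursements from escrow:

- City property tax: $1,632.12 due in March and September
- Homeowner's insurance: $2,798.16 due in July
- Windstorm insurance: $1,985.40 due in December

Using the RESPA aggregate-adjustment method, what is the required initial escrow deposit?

Cushion = 2 × $670.65 = $1,341.30
Trial balance (start $0, +$670.65 each month, − disbursements):
  Feb: +$670.65 → $670.65
  Mar: +$670.65 − $1,632.12 → -$290.82
  Apr: +$670.65 → $379.83
  May: +$670.65 → $1,050.48
  Jun: +$670.65 → $1,721.13
  Jul: +$670.65 − $2,798.16 → -$406.38
  Aug: +$670.65 → $264.27
  Sep: +$670.65 − $1,632.12 → -$697.20
  Oct: +$670.65 → -$26.55
  Nov: +$670.65 → $644.10
  Dec: +$670.65 − $1,985.40 → -$670.65
  Jan: +$670.65 → $0.00
Lowest trial balance = -$697.20 (Sep)
Initial deposit = cushion − low point = $1,341.30 − (-$697.20) = $2,038.50

$2,038.50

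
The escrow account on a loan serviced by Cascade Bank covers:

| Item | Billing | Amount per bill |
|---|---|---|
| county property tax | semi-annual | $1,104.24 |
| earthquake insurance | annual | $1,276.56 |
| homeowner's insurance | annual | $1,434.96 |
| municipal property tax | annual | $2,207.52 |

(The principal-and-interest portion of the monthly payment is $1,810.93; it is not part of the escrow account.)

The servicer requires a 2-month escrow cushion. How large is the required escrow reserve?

County property tax: $1,104.24 × 2 = $2,208.48 per year
Earthquake insurance: $1,276.56 per year
Homeowner's insurance: $1,434.96 per year
Municipal property tax: $2,207.52 per year
Yearly total = $7,127.52
Monthly escrow = $7,127.52 / 12 = $593.96
Cushion = 2 × $593.96 = $1,187.92

$1,187.92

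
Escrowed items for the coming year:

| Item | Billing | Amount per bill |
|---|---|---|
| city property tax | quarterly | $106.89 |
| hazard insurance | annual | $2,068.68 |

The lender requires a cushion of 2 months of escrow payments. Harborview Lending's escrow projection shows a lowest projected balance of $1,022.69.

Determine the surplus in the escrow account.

$606.65

City property tax — $106.89 × 4 = $427.56/yr
Hazard insurance — $2,068.68/yr
Combined annual = $2,496.24
Per month = $2,496.24 ÷ 12 = $208.02
Required cushion = 2 × $208.02 = $416.04
Surplus = $1,022.69 − $416.04 = $606.65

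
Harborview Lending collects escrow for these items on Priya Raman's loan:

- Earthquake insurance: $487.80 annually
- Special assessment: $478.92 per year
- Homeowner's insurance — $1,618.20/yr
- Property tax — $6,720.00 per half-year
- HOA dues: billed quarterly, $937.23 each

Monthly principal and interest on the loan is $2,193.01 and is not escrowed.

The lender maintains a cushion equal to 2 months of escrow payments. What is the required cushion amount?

Earthquake insurance = $487.80 per year
Special assessment = $478.92 per year
Homeowner's insurance = $1,618.20 per year
Property tax = $6,720.00 × 2 = $13,440.00 per year
HOA dues = $937.23 × 4 = $3,748.92 per year
Annual escrow total = $487.80 + $478.92 + $1,618.20 + $13,440.00 + $3,748.92 = $19,773.84
Per month = $19,773.84 ÷ 12 = $1,647.82
Cushion = 2 × $1,647.82 = $3,295.64

$3,295.64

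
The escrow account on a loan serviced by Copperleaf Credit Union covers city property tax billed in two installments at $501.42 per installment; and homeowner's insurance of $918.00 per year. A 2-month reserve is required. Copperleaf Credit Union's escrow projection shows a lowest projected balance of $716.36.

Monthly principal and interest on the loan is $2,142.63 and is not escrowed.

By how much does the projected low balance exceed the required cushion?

City property tax = $501.42 × 2 = $1,002.84
Homeowner's insurance = $918.00
Yearly total = $1,002.84 + $918.00 = $1,920.84
Base monthly escrow = $1,920.84 / 12 = $160.07
Required cushion = 2 × $160.07 = $320.14
Surplus = $716.36 − $320.14 = $396.22

$396.22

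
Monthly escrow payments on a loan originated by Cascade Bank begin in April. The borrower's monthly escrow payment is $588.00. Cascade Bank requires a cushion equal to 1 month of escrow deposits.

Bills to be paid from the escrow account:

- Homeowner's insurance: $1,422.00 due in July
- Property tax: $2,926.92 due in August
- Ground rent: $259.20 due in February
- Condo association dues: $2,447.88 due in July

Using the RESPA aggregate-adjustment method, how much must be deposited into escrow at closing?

$4,444.80

Cushion = 1 × $588.00 = $588.00
Trial balance (start $0, +$588.00 each month, − disbursements):
  Apr: +$588.00 → $588.00
  May: +$588.00 → $1,176.00
  Jun: +$588.00 → $1,764.00
  Jul: +$588.00 − $3,869.88 → -$1,517.88
  Aug: +$588.00 − $2,926.92 → -$3,856.80
  Sep: +$588.00 → -$3,268.80
  Oct: +$588.00 → -$2,680.80
  Nov: +$588.00 → -$2,092.80
  Dec: +$588.00 → -$1,504.80
  Jan: +$588.00 → -$916.80
  Feb: +$588.00 − $259.20 → -$588.00
  Mar: +$588.00 → $0.00
Lowest trial balance = -$3,856.80 (Aug)
Initial deposit = cushion − low point = $588.00 − (-$3,856.80) = $4,444.80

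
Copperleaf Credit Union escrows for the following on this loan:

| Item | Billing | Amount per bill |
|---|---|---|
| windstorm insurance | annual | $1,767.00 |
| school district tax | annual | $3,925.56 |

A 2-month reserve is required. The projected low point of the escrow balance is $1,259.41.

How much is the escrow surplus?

Windstorm insurance = $1,767.00
School district tax = $3,925.56
Annual escrow total = $1,767.00 + $3,925.56 = $5,692.56
Monthly = $5,692.56 / 12 = $474.38
Required cushion = 2 × $474.38 = $948.76
Excess over cushion: $1,259.41 − $948.76 = $310.65

$310.65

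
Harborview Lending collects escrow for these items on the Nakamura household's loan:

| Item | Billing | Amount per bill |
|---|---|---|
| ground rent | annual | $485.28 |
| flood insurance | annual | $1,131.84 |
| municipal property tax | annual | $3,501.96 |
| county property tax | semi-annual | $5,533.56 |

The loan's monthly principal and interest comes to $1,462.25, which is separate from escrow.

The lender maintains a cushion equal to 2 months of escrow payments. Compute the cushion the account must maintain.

Ground rent = $485.28 annually
Flood insurance = $1,131.84 annually
Municipal property tax = $3,501.96 annually
County property tax = $5,533.56 × 2 = $11,067.12 annually
Total annual escrow = $485.28 + $1,131.84 + $3,501.96 + $11,067.12 = $16,186.20
Per month = $16,186.20 ÷ 12 = $1,348.85
Cushion = 2 × $1,348.85 = $2,697.70

$2,697.70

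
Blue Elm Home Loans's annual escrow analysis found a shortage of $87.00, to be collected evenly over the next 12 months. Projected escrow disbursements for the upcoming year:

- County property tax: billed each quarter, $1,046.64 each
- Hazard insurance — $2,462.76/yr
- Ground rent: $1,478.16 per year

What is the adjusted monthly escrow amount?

County property tax — $1,046.64 × 4 = $4,186.56 per year
Hazard insurance — $2,462.76 per year
Ground rent — $1,478.16 per year
Annual escrow total = $4,186.56 + $2,462.76 + $1,478.16 = $8,127.48
Monthly = $8,127.48 ÷ 12 = $677.29
Shortage spread = $87.00 / 12 = $7.25/mo
New monthly escrow = $677.29 + $7.25 = $684.54

$684.54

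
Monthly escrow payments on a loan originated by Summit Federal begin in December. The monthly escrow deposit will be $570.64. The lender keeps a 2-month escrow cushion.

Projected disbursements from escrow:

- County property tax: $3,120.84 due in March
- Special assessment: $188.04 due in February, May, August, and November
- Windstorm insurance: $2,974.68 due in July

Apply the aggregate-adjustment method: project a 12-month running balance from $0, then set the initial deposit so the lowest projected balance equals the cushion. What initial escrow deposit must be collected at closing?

Cushion = 2 × $570.64 = $1,141.28
Trial balance (start $0, +$570.64 each month, − disbursements):
  Dec: +$570.64 → $570.64
  Jan: +$570.64 → $1,141.28
  Feb: +$570.64 − $188.04 → $1,523.88
  Mar: +$570.64 − $3,120.84 → -$1,026.32
  Apr: +$570.64 → -$455.68
  May: +$570.64 − $188.04 → -$73.08
  Jun: +$570.64 → $497.56
  Jul: +$570.64 − $2,974.68 → -$1,906.48
  Aug: +$570.64 − $188.04 → -$1,523.88
  Sep: +$570.64 → -$953.24
  Oct: +$570.64 → -$382.60
  Nov: +$570.64 − $188.04 → $0.00
Lowest trial balance = -$1,906.48 (Jul)
Initial deposit = cushion − low point = $1,141.28 − (-$1,906.48) = $3,047.76

$3,047.76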